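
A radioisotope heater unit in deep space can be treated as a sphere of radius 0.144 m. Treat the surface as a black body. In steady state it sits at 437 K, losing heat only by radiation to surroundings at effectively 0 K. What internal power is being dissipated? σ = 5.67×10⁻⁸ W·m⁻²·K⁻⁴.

P ≈ 539 W

Steady state: P = εσA T⁴.
A = 4πr² = 0.2606 m²; T⁴ = (437)⁴ = 3.647×10¹⁰ K⁴.
P = 1.0 × 5.67×10⁻⁸ × 0.2606 × 3.647×10¹⁰.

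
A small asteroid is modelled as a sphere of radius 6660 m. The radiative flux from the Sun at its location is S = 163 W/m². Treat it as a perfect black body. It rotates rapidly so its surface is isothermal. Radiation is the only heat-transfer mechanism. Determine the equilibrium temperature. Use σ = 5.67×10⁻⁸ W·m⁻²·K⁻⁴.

T ≈ 164 K

At equilibrium, absorbed power = emitted power.
Absorbing cross-section = πr² = 1.393×10⁸ m²; emitting surface = 4πr² = 5.574×10⁸ m² (ratio 4).
S·A_cross = εσ·A_surf·T⁴  ⇒  T⁴ = S/(4σ).
T⁴ = 1.00·163/(4·5.67×10⁻⁸) = 7.187×10⁸ K⁴.
T = (7.187×10⁸)^(1/4).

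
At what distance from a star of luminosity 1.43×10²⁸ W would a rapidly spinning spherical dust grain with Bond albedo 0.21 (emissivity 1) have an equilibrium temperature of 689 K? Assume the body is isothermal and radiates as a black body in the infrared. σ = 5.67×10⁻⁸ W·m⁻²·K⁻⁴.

d ≈ 1.33×10¹¹ m

For an isothermal black-emitting sphere, (1−a)S·πr² = σ·4πr²·T⁴ ⇒ S = 4σT⁴/(1−a).
S = 4·5.67×10⁻⁸·(689)⁴/0.790 = 64700 W/m².
Flux falls as S = L/(4πd²), so d = √(L/(4πS)) = √(1.43×10²⁸/(4π·64700)).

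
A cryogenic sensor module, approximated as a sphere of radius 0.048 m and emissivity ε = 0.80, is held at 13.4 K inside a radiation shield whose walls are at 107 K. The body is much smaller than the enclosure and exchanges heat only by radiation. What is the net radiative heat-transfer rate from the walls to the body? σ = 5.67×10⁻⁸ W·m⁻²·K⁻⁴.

P_net ≈ 0.172 W

For a small grey body in a large enclosure: P_net = εσA(T_body⁴ − T_wall⁴).
A = 4πr² = 0.02895 m²; T_body⁴ − T_wall⁴ = 32240 − 1.311×10⁸ = -1.310×10⁸ K⁴.
|P_net| = 0.80·5.67×10⁻⁸·0.02895·1.310×10⁸.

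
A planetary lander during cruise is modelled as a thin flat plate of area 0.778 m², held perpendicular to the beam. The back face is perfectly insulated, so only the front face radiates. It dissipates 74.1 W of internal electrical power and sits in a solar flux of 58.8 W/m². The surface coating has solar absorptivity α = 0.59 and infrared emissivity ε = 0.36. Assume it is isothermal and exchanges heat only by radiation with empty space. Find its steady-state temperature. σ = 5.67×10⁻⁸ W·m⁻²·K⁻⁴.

T ≈ 282 K

At steady state, absorbed solar power + internal power = radiated power.
Absorbed: α·S·A_cross = 0.59·58.8·0.7780 = 26.99 W (cross-section A).
Total input = 26.99 + 74.1 = 101.1 W.
Radiated: εσ·A_surf·T⁴ with A_surf = A = 0.7780 m².
T⁴ = 101.1/(0.36·5.67×10⁻⁸·0.7780) = 6.366×10⁹ K⁴.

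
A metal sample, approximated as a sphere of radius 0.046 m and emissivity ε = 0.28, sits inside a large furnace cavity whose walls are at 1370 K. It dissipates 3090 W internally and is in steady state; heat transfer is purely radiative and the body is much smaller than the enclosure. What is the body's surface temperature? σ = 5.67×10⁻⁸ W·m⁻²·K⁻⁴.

T ≈ 1810 K

For a small grey body in a large enclosure, net radiated power = εσA(T⁴ − T_w⁴).
Steady state: P = εσA(T⁴ − T_w⁴) with A = 4πr² = 0.02659 m².
T⁴ = P/(εσA) + T_w⁴ = 3090/(0.28·5.67×10⁻⁸·0.02659) + (1370)⁴
    = 7.320×10¹² + 3.523×10¹² = 1.084×10¹³ K⁴.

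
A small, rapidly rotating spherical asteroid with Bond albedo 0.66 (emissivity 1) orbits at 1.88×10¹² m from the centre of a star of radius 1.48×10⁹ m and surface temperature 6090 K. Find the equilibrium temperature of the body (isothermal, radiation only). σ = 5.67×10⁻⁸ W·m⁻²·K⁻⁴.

The star's surface emits σT_*⁴; at distance d the flux is S = σT_*⁴(R_*/d)².
S = 5.67×10⁻⁸·(6090)⁴·(1.48×10⁹/1.88×10¹²)² = 48.33 W/m².
For an isothermal sphere T⁴ = (1−a)S/(4σ) = 7.246×10⁷ K⁴.

T ≈ 92.3 K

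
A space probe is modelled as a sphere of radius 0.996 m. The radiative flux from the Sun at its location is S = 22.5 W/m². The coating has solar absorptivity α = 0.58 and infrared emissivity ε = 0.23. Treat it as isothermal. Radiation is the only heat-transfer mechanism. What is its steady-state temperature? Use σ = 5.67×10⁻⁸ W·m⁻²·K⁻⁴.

At equilibrium, absorbed power = emitted power.
Absorbing cross-section = πr² = 3.117 m²; emitting surface = 4πr² = 12.47 m² (ratio 4).
αS·A_cross = εσ·A_surf·T⁴  ⇒  T⁴ = αS/(ε·4σ).
T⁴ = 0.580·22.5/(0.23·4·5.67×10⁻⁸) = 2.502×10⁸ K⁴.
T = (2.502×10⁸)^(1/4).

T ≈ 126 K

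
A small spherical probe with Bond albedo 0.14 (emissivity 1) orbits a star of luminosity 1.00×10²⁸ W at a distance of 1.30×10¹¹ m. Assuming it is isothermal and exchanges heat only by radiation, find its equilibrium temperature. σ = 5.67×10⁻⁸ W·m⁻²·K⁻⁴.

First find the stellar flux at distance d: S = L/(4πd²) = 1.00×10²⁸/(4π·(1.30×10¹¹)²) = 47090 W/m².
For an isothermal sphere, absorbed (1−a)S·πr² = emitted σ·4πr²·T⁴, so T⁴ = (1−a)S/(4σ).
T⁴ = 0.860·47090/(4·5.67×10⁻⁸) = 1.785×10¹¹ K⁴.

T ≈ 650 K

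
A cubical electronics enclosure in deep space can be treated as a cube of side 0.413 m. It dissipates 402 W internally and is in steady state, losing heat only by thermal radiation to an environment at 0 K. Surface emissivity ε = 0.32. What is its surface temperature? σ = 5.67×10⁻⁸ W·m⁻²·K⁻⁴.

Steady state: internal power = radiated power, P = εσA T⁴.
Radiating area A = 6L² = 1.023 m².
T⁴ = P/(εσA) = 402/(0.32·5.67×10⁻⁸·1.023) = 2.165×10¹⁰ K⁴.
T = (2.165×10¹⁰)^(1/4).

T ≈ 384 K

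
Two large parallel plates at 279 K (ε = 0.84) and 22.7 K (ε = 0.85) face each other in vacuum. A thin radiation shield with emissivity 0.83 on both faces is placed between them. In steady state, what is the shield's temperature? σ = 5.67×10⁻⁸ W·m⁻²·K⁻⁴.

T_s ≈ 234 K

In steady state the net flux on the hot side equals that on the cold side.
σ(T₁⁴−T_s⁴)/D₁ = σ(T_s⁴−T₂⁴)/D₂, with D₁ = 1/ε₁+1/ε_s−1 = 1.395, D₂ = 1/ε_s+1/ε₂−1 = 1.381.
Solve for T_s⁴: T_s⁴ = (D₂·T₁⁴ + D₁·T₂⁴)/(D₁+D₂) = 3.014×10⁹ K⁴.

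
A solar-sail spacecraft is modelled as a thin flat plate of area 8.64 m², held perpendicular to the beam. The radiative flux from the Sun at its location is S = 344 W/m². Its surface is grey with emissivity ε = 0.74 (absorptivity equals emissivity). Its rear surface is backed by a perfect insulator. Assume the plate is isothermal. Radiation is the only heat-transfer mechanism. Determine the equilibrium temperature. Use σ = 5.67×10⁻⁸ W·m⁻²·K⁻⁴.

At equilibrium, absorbed power = emitted power.
Absorbing cross-section = A = 8.640 m²; emitting surface = A = 8.640 m² (ratio 1).
εS·A_cross = εσ·A_surf·T⁴  ⇒  T⁴ = S/(1σ)   (ε cancels).
T⁴ = 344/(1·5.67×10⁻⁸) = 6.067×10⁹ K⁴.
T = (6.067×10⁹)^(1/4).

T ≈ 279 K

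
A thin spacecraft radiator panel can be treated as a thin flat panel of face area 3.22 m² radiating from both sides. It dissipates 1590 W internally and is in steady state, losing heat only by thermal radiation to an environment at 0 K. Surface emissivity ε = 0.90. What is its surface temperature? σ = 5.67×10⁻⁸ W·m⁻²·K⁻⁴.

Steady state: internal power = radiated power, P = εσA T⁴.
Radiating area A = 2·3.22 = 6.440 m².
T⁴ = P/(εσA) = 1590/(0.90·5.67×10⁻⁸·6.440) = 4.838×10⁹ K⁴.
T = (4.838×10⁹)^(1/4).

T ≈ 264 K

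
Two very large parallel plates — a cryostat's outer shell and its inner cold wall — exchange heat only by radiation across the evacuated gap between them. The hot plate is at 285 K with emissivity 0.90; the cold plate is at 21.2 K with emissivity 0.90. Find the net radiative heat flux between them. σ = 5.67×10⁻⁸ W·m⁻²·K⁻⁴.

q ≈ 306 W/m²

For two infinite grey parallel plates, q = σ(T₁⁴ − T₂⁴)/(1/ε₁ + 1/ε₂ − 1).
T₁⁴ − T₂⁴ = 6.598×10⁹ − 2.020×10⁵ = 6.597×10⁹ K⁴.
1/ε₁ + 1/ε₂ − 1 = 1.111 + 1.111 − 1 = 1.222.
q = 5.67×10⁻⁸ × 6.597×10⁹ / 1.222.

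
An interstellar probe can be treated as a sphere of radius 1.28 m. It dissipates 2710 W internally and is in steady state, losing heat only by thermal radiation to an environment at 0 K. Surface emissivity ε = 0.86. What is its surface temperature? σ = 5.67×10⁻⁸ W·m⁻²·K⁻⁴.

T ≈ 228 K

Steady state: internal power = radiated power, P = εσA T⁴.
Radiating area A = 4πr² = 20.59 m².
T⁴ = P/(εσA) = 2710/(0.86·5.67×10⁻⁸·20.59) = 2.699×10⁹ K⁴.
T = (2.699×10⁹)^(1/4).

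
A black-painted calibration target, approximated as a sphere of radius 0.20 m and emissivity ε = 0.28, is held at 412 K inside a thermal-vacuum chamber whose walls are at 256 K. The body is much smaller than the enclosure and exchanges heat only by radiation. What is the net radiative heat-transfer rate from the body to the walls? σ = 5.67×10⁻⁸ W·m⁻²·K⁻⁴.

P_net ≈ 196 W

For a small grey body in a large enclosure: P_net = εσA(T_body⁴ − T_wall⁴).
A = 4πr² = 0.5027 m²; T_body⁴ − T_wall⁴ = 2.881×10¹⁰ − 4.295×10⁹ = 2.452×10¹⁰ K⁴.
|P_net| = 0.28·5.67×10⁻⁸·0.5027·2.452×10¹⁰.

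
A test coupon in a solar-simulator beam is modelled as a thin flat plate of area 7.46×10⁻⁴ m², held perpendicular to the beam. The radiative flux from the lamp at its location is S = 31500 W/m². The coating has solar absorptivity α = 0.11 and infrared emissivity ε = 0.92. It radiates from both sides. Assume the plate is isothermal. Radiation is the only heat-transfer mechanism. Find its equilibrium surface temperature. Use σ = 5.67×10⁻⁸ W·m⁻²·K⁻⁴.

T ≈ 427 K

At equilibrium, absorbed power = emitted power.
Absorbing cross-section = A = 7.460×10⁻⁴ m²; emitting surface = 2A = 0.001492 m² (ratio 2).
αS·A_cross = εσ·A_surf·T⁴  ⇒  T⁴ = αS/(ε·2σ).
T⁴ = 0.110·31500/(0.92·2·5.67×10⁻⁸) = 3.321×10¹⁰ K⁴.
T = (3.321×10¹⁰)^(1/4).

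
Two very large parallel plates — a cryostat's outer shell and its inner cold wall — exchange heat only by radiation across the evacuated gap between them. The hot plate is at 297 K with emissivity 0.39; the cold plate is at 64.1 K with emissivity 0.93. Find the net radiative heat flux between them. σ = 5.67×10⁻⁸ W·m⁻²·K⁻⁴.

q ≈ 167 W/m²

For two infinite grey parallel plates, q = σ(T₁⁴ − T₂⁴)/(1/ε₁ + 1/ε₂ − 1).
T₁⁴ − T₂⁴ = 7.781×10⁹ − 1.688×10⁷ = 7.764×10⁹ K⁴.
1/ε₁ + 1/ε₂ − 1 = 2.564 + 1.075 − 1 = 2.639.
q = 5.67×10⁻⁸ × 7.764×10⁹ / 2.639.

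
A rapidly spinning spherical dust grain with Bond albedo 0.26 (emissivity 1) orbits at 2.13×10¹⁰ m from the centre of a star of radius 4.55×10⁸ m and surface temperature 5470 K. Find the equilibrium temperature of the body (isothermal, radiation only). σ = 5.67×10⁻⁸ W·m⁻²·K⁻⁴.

T ≈ 524 K

The star's surface emits σT_*⁴; at distance d the flux is S = σT_*⁴(R_*/d)².
S = 5.67×10⁻⁸·(5470)⁴·(4.55×10⁸/2.13×10¹⁰)² = 23160 W/m².
For an isothermal sphere T⁴ = (1−a)S/(4σ) = 7.558×10¹⁰ K⁴.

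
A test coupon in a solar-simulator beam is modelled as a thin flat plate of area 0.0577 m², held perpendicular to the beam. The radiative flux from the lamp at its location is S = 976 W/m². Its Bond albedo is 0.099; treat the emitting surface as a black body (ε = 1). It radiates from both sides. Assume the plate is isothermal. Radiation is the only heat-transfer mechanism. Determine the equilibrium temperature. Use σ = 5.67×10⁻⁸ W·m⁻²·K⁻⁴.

T ≈ 297 K

At equilibrium, absorbed power = emitted power.
Absorbing cross-section = A = 0.05770 m²; emitting surface = 2A = 0.1154 m² (ratio 2).
(1−a)S·A_cross = εσ·A_surf·T⁴  ⇒  T⁴ = (1−a)S/(2σ).
T⁴ = 0.901·976/(2·5.67×10⁻⁸) = 7.755×10⁹ K⁴.
T = (7.755×10⁹)^(1/4).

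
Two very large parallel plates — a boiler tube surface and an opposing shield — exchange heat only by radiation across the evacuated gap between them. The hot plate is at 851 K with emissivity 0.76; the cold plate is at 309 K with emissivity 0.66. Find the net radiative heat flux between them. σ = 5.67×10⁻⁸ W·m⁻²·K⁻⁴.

q ≈ 16000 W/m²

For two infinite grey parallel plates, q = σ(T₁⁴ − T₂⁴)/(1/ε₁ + 1/ε₂ − 1).
T₁⁴ − T₂⁴ = 5.245×10¹¹ − 9.117×10⁹ = 5.154×10¹¹ K⁴.
1/ε₁ + 1/ε₂ − 1 = 1.316 + 1.515 − 1 = 1.831.
q = 5.67×10⁻⁸ × 5.154×10¹¹ / 1.831.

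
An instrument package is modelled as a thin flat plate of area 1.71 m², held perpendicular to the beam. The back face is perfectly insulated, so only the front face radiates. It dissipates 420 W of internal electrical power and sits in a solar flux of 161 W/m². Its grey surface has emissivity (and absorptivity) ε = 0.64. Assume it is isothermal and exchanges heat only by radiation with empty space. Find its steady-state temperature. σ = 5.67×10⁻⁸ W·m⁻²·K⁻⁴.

T ≈ 313 K

At steady state, absorbed solar power + internal power = radiated power.
Absorbed: α·S·A_cross = 0.64·161·1.710 = 176.2 W (cross-section A).
Total input = 176.2 + 420 = 596.2 W.
Radiated: εσ·A_surf·T⁴ with A_surf = A = 1.710 m².
T⁴ = 596.2/(0.64·5.67×10⁻⁸·1.710) = 9.608×10⁹ K⁴.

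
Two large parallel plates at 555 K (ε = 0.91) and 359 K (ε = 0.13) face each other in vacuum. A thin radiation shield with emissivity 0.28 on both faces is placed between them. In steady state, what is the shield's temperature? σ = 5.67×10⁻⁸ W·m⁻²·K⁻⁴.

T_s ≈ 522 K

In steady state the net flux on the hot side equals that on the cold side.
σ(T₁⁴−T_s⁴)/D₁ = σ(T_s⁴−T₂⁴)/D₂, with D₁ = 1/ε₁+1/ε_s−1 = 3.670, D₂ = 1/ε_s+1/ε₂−1 = 10.26.
Solve for T_s⁴: T_s⁴ = (D₂·T₁⁴ + D₁·T₂⁴)/(D₁+D₂) = 7.426×10¹⁰ K⁴.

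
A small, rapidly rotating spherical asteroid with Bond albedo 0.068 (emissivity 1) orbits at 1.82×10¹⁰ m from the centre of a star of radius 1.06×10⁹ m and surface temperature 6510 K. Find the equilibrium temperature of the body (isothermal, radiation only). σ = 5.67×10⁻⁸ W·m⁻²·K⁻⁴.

T ≈ 1090 K

The star's surface emits σT_*⁴; at distance d the flux is S = σT_*⁴(R_*/d)².
S = 5.67×10⁻⁸·(6510)⁴·(1.06×10⁹/1.82×10¹⁰)² = 3.454×10⁵ W/m².
For an isothermal sphere T⁴ = (1−a)S/(4σ) = 1.420×10¹² K⁴.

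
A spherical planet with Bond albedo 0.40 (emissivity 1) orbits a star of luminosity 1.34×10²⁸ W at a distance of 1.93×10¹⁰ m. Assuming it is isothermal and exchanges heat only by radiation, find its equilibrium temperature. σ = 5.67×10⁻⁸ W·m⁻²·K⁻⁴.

T ≈ 1660 K

First find the stellar flux at distance d: S = L/(4πd²) = 1.34×10²⁸/(4π·(1.93×10¹⁰)²) = 2.863×10⁶ W/m².
For an isothermal sphere, absorbed (1−a)S·πr² = emitted σ·4πr²·T⁴, so T⁴ = (1−a)S/(4σ).
T⁴ = 0.600·2.863×10⁶/(4·5.67×10⁻⁸) = 7.573×10¹² K⁴.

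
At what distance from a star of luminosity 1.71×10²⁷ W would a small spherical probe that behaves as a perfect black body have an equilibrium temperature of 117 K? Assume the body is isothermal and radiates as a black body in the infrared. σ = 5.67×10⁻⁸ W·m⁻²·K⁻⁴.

d ≈ 1.79×10¹² m

For an isothermal black-emitting sphere, (1−a)S·πr² = σ·4πr²·T⁴ ⇒ S = 4σT⁴/(1−a).
S = 4·5.67×10⁻⁸·(117)⁴/1.00 = 42.50 W/m².
Flux falls as S = L/(4πd²), so d = √(L/(4πS)) = √(1.71×10²⁷/(4π·42.50)).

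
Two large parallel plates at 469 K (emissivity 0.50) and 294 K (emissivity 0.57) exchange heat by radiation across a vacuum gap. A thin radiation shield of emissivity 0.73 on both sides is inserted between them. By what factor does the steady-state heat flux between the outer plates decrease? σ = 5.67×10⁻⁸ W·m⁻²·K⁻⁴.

Without shield: q₀ = σΔ(T⁴)/(1/ε₁+1/ε₂−1) with denominator 2.754.
With shield the two gaps are in series; the resistances add: (1/ε₁+1/ε_s−1)+(1/ε_s+1/ε₂−1) = 2.370+2.124 = 4.494.
Heat-flux ratio q₀/q = 4.494/2.754.

factor ≈ 1.63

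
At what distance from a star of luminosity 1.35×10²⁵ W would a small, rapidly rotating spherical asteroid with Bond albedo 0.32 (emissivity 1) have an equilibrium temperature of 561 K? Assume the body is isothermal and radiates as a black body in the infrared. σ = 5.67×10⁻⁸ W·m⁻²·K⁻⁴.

For an isothermal black-emitting sphere, (1−a)S·πr² = σ·4πr²·T⁴ ⇒ S = 4σT⁴/(1−a).
S = 4·5.67×10⁻⁸·(561)⁴/0.680 = 33040 W/m².
Flux falls as S = L/(4πd²), so d = √(L/(4πS)) = √(1.35×10²⁵/(4π·33040)).

d ≈ 5.70×10⁹ m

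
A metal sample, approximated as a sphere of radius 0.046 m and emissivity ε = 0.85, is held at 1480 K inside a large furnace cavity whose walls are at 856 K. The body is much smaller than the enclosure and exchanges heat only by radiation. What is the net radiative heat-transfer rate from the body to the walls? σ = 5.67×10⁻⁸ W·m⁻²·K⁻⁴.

For a small grey body in a large enclosure: P_net = εσA(T_body⁴ − T_wall⁴).
A = 4πr² = 0.02659 m²; T_body⁴ − T_wall⁴ = 4.798×10¹² − 5.369×10¹¹ = 4.261×10¹² K⁴.
|P_net| = 0.85·5.67×10⁻⁸·0.02659·4.261×10¹².

P_net ≈ 5460 W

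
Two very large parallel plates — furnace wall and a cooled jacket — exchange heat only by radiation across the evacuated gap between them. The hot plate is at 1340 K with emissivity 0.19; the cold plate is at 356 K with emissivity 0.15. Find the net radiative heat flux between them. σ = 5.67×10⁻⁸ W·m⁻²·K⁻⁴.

For two infinite grey parallel plates, q = σ(T₁⁴ − T₂⁴)/(1/ε₁ + 1/ε₂ − 1).
T₁⁴ − T₂⁴ = 3.224×10¹² − 1.606×10¹⁰ = 3.208×10¹² K⁴.
1/ε₁ + 1/ε₂ − 1 = 5.263 + 6.667 − 1 = 10.93.
q = 5.67×10⁻⁸ × 3.208×10¹² / 10.93.

q ≈ 16600 W/m²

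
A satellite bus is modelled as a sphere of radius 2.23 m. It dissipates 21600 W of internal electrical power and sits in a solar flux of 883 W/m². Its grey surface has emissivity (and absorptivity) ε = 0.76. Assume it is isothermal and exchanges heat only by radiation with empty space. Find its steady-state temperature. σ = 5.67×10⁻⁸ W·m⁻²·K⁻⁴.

T ≈ 330 K

At steady state, absorbed solar power + internal power = radiated power.
Absorbed: α·S·A_cross = 0.76·883·15.62 = 10480 W (cross-section πr²).
Total input = 10480 + 21600 = 32080 W.
Radiated: εσ·A_surf·T⁴ with A_surf = 4πr² = 62.49 m².
T⁴ = 32080/(0.76·5.67×10⁻⁸·62.49) = 1.191×10¹⁰ K⁴.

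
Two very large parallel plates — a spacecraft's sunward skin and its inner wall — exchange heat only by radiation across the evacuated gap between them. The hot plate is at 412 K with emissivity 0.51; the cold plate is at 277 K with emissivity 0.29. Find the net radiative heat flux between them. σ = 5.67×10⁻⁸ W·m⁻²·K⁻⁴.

q ≈ 295 W/m²

For two infinite grey parallel plates, q = σ(T₁⁴ − T₂⁴)/(1/ε₁ + 1/ε₂ − 1).
T₁⁴ − T₂⁴ = 2.881×10¹⁰ − 5.887×10⁹ = 2.293×10¹⁰ K⁴.
1/ε₁ + 1/ε₂ − 1 = 1.961 + 3.448 − 1 = 4.409.
q = 5.67×10⁻⁸ × 2.293×10¹⁰ / 4.409.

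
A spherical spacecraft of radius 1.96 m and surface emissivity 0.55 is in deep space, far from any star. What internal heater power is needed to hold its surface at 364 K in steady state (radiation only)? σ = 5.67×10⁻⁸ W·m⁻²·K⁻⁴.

P = εσ·4πr²·T⁴.
4πr² = 48.27 m²; T⁴ = 1.756×10¹⁰ K⁴.
P = 0.55·5.67×10⁻⁸·48.27·1.756×10¹⁰.

P ≈ 26400 W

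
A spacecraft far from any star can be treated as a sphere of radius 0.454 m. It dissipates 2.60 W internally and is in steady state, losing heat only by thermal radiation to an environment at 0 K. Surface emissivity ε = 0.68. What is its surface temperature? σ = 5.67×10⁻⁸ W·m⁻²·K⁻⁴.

Steady state: internal power = radiated power, P = εσA T⁴.
Radiating area A = 4πr² = 2.590 m².
T⁴ = P/(εσA) = 2.60/(0.68·5.67×10⁻⁸·2.590) = 2.604×10⁷ K⁴.
T = (2.604×10⁷)^(1/4).

T ≈ 71.4 K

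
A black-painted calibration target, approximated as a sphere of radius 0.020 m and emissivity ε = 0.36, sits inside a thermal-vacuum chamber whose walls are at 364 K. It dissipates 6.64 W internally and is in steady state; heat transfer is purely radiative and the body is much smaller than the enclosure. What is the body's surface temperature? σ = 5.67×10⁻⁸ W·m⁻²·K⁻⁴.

T ≈ 536 K

For a small grey body in a large enclosure, net radiated power = εσA(T⁴ − T_w⁴).
Steady state: P = εσA(T⁴ − T_w⁴) with A = 4πr² = 0.005027 m².
T⁴ = P/(εσA) + T_w⁴ = 6.64/(0.36·5.67×10⁻⁸·0.005027) + (364)⁴
    = 6.472×10¹⁰ + 1.756×10¹⁰ = 8.227×10¹⁰ K⁴.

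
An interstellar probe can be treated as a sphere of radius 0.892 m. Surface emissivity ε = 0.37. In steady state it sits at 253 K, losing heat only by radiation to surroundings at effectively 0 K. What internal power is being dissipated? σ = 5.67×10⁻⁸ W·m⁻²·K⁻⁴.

P ≈ 859 W

Steady state: P = εσA T⁴.
A = 4πr² = 9.999 m²; T⁴ = (253)⁴ = 4.097×10⁹ K⁴.
P = 0.37 × 5.67×10⁻⁸ × 9.999 × 4.097×10⁹.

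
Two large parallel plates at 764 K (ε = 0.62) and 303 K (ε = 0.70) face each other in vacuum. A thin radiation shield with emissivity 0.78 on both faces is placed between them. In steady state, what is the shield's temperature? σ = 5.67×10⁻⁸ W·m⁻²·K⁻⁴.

T_s ≈ 638 K

In steady state the net flux on the hot side equals that on the cold side.
σ(T₁⁴−T_s⁴)/D₁ = σ(T_s⁴−T₂⁴)/D₂, with D₁ = 1/ε₁+1/ε_s−1 = 1.895, D₂ = 1/ε_s+1/ε₂−1 = 1.711.
Solve for T_s⁴: T_s⁴ = (D₂·T₁⁴ + D₁·T₂⁴)/(D₁+D₂) = 1.661×10¹¹ K⁴.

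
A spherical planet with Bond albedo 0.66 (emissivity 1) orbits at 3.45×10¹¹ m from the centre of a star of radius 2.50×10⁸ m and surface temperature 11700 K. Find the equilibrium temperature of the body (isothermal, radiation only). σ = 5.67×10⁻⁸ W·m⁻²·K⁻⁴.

T ≈ 170 K

The star's surface emits σT_*⁴; at distance d the flux is S = σT_*⁴(R_*/d)².
S = 5.67×10⁻⁸·(11700)⁴·(2.50×10⁸/3.45×10¹¹)² = 557.9 W/m².
For an isothermal sphere T⁴ = (1−a)S/(4σ) = 8.364×10⁸ K⁴.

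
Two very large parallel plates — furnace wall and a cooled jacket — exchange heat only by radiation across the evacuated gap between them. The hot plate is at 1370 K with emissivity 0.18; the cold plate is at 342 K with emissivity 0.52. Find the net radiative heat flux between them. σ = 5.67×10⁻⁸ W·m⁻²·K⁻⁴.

For two infinite grey parallel plates, q = σ(T₁⁴ − T₂⁴)/(1/ε₁ + 1/ε₂ − 1).
T₁⁴ − T₂⁴ = 3.523×10¹² − 1.368×10¹⁰ = 3.509×10¹² K⁴.
1/ε₁ + 1/ε₂ − 1 = 5.556 + 1.923 − 1 = 6.479.
q = 5.67×10⁻⁸ × 3.509×10¹² / 6.479.

q ≈ 30700 W/m²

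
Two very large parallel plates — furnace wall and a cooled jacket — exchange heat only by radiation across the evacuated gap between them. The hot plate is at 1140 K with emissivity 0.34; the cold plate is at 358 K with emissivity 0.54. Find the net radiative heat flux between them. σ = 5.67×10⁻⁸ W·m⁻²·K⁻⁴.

For two infinite grey parallel plates, q = σ(T₁⁴ − T₂⁴)/(1/ε₁ + 1/ε₂ − 1).
T₁⁴ − T₂⁴ = 1.689×10¹² − 1.643×10¹⁰ = 1.673×10¹² K⁴.
1/ε₁ + 1/ε₂ − 1 = 2.941 + 1.852 − 1 = 3.793.
q = 5.67×10⁻⁸ × 1.673×10¹² / 3.793.

q ≈ 25000 W/m²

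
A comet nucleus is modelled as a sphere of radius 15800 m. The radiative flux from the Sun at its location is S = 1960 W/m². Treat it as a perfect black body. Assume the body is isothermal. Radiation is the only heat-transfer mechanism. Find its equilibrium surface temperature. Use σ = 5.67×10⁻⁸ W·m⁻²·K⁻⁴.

At equilibrium, absorbed power = emitted power.
Absorbing cross-section = πr² = 7.843×10⁸ m²; emitting surface = 4πr² = 3.137×10⁹ m² (ratio 4).
S·A_cross = εσ·A_surf·T⁴  ⇒  T⁴ = S/(4σ).
T⁴ = 1.00·1960/(4·5.67×10⁻⁸) = 8.642×10⁹ K⁴.
T = (8.642×10⁹)^(1/4).

T ≈ 305 K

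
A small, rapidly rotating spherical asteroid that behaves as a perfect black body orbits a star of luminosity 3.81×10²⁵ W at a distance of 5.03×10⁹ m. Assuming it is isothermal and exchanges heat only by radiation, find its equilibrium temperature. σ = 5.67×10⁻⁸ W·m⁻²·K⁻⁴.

T ≈ 853 K

First find the stellar flux at distance d: S = L/(4πd²) = 3.81×10²⁵/(4π·(5.03×10⁹)²) = 1.198×10⁵ W/m².
For an isothermal sphere, absorbed (1−a)S·πr² = emitted σ·4πr²·T⁴, so T⁴ = (1−a)S/(4σ).
T⁴ = 1.00·1.198×10⁵/(4·5.67×10⁻⁸) = 5.284×10¹¹ K⁴.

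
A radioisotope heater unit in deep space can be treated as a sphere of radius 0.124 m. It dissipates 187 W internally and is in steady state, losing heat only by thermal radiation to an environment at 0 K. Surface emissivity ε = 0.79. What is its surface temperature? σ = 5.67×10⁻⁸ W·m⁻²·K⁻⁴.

Steady state: internal power = radiated power, P = εσA T⁴.
Radiating area A = 4πr² = 0.1932 m².
T⁴ = P/(εσA) = 187/(0.79·5.67×10⁻⁸·0.1932) = 2.161×10¹⁰ K⁴.
T = (2.161×10¹⁰)^(1/4).

T ≈ 383 K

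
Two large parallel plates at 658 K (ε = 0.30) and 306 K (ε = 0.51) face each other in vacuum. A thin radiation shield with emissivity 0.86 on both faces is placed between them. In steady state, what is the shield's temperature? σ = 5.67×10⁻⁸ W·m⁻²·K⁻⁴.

In steady state the net flux on the hot side equals that on the cold side.
σ(T₁⁴−T_s⁴)/D₁ = σ(T_s⁴−T₂⁴)/D₂, with D₁ = 1/ε₁+1/ε_s−1 = 3.496, D₂ = 1/ε_s+1/ε₂−1 = 2.124.
Solve for T_s⁴: T_s⁴ = (D₂·T₁⁴ + D₁·T₂⁴)/(D₁+D₂) = 7.629×10¹⁰ K⁴.

T_s ≈ 526 K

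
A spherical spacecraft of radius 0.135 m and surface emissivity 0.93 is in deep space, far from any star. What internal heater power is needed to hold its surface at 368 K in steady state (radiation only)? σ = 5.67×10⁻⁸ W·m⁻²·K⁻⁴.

P = εσ·4πr²·T⁴.
4πr² = 0.2290 m²; T⁴ = 1.834×10¹⁰ K⁴.
P = 0.93·5.67×10⁻⁸·0.2290·1.834×10¹⁰.

P ≈ 221 W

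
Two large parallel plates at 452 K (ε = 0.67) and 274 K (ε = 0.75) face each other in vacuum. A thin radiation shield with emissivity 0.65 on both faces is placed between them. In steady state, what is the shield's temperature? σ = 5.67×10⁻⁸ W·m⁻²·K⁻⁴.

In steady state the net flux on the hot side equals that on the cold side.
σ(T₁⁴−T_s⁴)/D₁ = σ(T_s⁴−T₂⁴)/D₂, with D₁ = 1/ε₁+1/ε_s−1 = 2.031, D₂ = 1/ε_s+1/ε₂−1 = 1.872.
Solve for T_s⁴: T_s⁴ = (D₂·T₁⁴ + D₁·T₂⁴)/(D₁+D₂) = 2.295×10¹⁰ K⁴.

T_s ≈ 389 K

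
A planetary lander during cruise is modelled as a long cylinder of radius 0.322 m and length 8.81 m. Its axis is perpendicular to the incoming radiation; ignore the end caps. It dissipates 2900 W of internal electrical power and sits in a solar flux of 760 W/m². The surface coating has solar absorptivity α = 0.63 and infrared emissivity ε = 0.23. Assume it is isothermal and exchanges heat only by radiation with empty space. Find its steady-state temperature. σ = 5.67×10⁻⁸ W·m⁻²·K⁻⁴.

T ≈ 394 K

At steady state, absorbed solar power + internal power = radiated power.
Absorbed: α·S·A_cross = 0.63·760·5.674 = 2717 W (cross-section 2rL).
Total input = 2717 + 2900 = 5617 W.
Radiated: εσ·A_surf·T⁴ with A_surf = 2πrL = 17.82 m².
T⁴ = 5617/(0.23·5.67×10⁻⁸·17.82) = 2.416×10¹⁰ K⁴.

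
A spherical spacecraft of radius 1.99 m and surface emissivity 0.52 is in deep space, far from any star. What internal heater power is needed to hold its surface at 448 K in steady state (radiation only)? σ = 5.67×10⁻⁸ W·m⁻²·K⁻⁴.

P = εσ·4πr²·T⁴.
4πr² = 49.76 m²; T⁴ = 4.028×10¹⁰ K⁴.
P = 0.52·5.67×10⁻⁸·49.76·4.028×10¹⁰.

P ≈ 59100 W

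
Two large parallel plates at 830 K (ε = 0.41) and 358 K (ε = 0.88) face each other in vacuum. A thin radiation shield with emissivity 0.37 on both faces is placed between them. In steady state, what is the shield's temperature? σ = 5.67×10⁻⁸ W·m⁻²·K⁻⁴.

In steady state the net flux on the hot side equals that on the cold side.
σ(T₁⁴−T_s⁴)/D₁ = σ(T_s⁴−T₂⁴)/D₂, with D₁ = 1/ε₁+1/ε_s−1 = 4.142, D₂ = 1/ε_s+1/ε₂−1 = 2.839.
Solve for T_s⁴: T_s⁴ = (D₂·T₁⁴ + D₁·T₂⁴)/(D₁+D₂) = 2.028×10¹¹ K⁴.

T_s ≈ 671 K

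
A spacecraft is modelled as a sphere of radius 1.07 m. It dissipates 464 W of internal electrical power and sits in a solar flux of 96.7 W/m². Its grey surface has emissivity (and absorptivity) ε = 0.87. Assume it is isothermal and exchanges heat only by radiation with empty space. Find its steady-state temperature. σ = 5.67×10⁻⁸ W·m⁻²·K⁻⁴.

T ≈ 181 K

At steady state, absorbed solar power + internal power = radiated power.
Absorbed: α·S·A_cross = 0.87·96.7·3.597 = 302.6 W (cross-section πr²).
Total input = 302.6 + 464 = 766.6 W.
Radiated: εσ·A_surf·T⁴ with A_surf = 4πr² = 14.39 m².
T⁴ = 766.6/(0.87·5.67×10⁻⁸·14.39) = 1.080×10⁹ K⁴.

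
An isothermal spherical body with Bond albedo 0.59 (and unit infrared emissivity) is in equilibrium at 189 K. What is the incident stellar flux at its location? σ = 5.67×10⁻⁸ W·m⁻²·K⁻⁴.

(1−a)S·πr² = σ·4πr²·T⁴ ⇒ S = 4σT⁴/(1−a).
S = 4·5.67×10⁻⁸·1.276×10⁹/0.410.

S ≈ 706 W/m²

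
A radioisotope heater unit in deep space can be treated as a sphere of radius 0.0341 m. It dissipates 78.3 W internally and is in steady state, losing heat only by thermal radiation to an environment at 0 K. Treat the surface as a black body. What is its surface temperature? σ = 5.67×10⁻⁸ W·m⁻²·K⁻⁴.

Steady state: internal power = radiated power, P = εσA T⁴.
Radiating area A = 4πr² = 0.01461 m².
T⁴ = P/(εσA) = 78.3/(1.0·5.67×10⁻⁸·0.01461) = 9.451×10¹⁰ K⁴.
T = (9.451×10¹⁰)^(1/4).

T ≈ 554 K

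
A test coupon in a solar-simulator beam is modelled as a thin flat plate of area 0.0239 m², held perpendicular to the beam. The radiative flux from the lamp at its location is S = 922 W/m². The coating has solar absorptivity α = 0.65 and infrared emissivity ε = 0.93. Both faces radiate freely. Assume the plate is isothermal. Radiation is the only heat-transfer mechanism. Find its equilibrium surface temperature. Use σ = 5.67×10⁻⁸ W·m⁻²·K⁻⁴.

At equilibrium, absorbed power = emitted power.
Absorbing cross-section = A = 0.02390 m²; emitting surface = 2A = 0.04780 m² (ratio 2).
αS·A_cross = εσ·A_surf·T⁴  ⇒  T⁴ = αS/(ε·2σ).
T⁴ = 0.650·922/(0.93·2·5.67×10⁻⁸) = 5.683×10⁹ K⁴.
T = (5.683×10⁹)^(1/4).

T ≈ 275 K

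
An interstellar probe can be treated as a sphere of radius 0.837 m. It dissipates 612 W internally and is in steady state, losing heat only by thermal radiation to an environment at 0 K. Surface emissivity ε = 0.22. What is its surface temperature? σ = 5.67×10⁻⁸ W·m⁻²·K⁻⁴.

T ≈ 273 K

Steady state: internal power = radiated power, P = εσA T⁴.
Radiating area A = 4πr² = 8.804 m².
T⁴ = P/(εσA) = 612/(0.22·5.67×10⁻⁸·8.804) = 5.573×10⁹ K⁴.
T = (5.573×10⁹)^(1/4).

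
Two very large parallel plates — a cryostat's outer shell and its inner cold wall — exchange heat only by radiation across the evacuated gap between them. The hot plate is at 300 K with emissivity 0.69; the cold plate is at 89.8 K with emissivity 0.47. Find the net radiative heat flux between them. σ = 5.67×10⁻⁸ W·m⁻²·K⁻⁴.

For two infinite grey parallel plates, q = σ(T₁⁴ − T₂⁴)/(1/ε₁ + 1/ε₂ − 1).
T₁⁴ − T₂⁴ = 8.100×10⁹ − 6.503×10⁷ = 8.035×10⁹ K⁴.
1/ε₁ + 1/ε₂ − 1 = 1.449 + 2.128 − 1 = 2.577.
q = 5.67×10⁻⁸ × 8.035×10⁹ / 2.577.

q ≈ 177 W/m²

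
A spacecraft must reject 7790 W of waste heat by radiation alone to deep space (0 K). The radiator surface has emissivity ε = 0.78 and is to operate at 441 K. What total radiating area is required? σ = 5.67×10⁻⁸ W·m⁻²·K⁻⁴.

P = εσA T⁴ ⇒ A = P/(εσT⁴).
T⁴ = 3.782×10¹⁰ K⁴.
A = 7790/(0.78 × 5.67×10⁻⁸ × 3.782×10¹⁰).

A ≈ 4.66 m²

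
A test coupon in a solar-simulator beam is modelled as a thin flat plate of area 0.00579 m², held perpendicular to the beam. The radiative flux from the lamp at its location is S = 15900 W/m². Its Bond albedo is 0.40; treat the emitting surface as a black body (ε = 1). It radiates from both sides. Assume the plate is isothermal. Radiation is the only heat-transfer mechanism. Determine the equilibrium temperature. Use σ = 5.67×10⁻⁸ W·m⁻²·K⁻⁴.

T ≈ 539 K

At equilibrium, absorbed power = emitted power.
Absorbing cross-section = A = 0.005790 m²; emitting surface = 2A = 0.01158 m² (ratio 2).
(1−a)S·A_cross = εσ·A_surf·T⁴  ⇒  T⁴ = (1−a)S/(2σ).
T⁴ = 0.600·15900/(2·5.67×10⁻⁸) = 8.413×10¹⁰ K⁴.
T = (8.413×10¹⁰)^(1/4).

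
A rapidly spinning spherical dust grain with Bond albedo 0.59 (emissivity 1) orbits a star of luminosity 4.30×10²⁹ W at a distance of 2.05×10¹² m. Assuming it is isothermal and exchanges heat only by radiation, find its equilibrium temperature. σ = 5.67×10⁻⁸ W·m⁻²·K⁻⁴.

First find the stellar flux at distance d: S = L/(4πd²) = 4.30×10²⁹/(4π·(2.05×10¹²)²) = 8142 W/m².
For an isothermal sphere, absorbed (1−a)S·πr² = emitted σ·4πr²·T⁴, so T⁴ = (1−a)S/(4σ).
T⁴ = 0.410·8142/(4·5.67×10⁻⁸) = 1.472×10¹⁰ K⁴.

T ≈ 348 K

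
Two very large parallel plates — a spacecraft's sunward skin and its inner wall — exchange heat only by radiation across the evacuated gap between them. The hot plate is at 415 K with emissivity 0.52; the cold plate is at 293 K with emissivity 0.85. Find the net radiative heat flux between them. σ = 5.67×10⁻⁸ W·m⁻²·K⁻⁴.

For two infinite grey parallel plates, q = σ(T₁⁴ − T₂⁴)/(1/ε₁ + 1/ε₂ − 1).
T₁⁴ − T₂⁴ = 2.966×10¹⁰ − 7.370×10⁹ = 2.229×10¹⁰ K⁴.
1/ε₁ + 1/ε₂ − 1 = 1.923 + 1.176 − 1 = 2.100.
q = 5.67×10⁻⁸ × 2.229×10¹⁰ / 2.100.

q ≈ 602 W/m²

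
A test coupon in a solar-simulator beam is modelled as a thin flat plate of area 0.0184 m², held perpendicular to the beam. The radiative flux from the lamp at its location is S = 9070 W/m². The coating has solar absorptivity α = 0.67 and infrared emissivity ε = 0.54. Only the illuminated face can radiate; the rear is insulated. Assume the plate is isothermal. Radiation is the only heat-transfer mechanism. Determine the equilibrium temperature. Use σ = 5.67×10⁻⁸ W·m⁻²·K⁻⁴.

At equilibrium, absorbed power = emitted power.
Absorbing cross-section = A = 0.01840 m²; emitting surface = A = 0.01840 m² (ratio 1).
αS·A_cross = εσ·A_surf·T⁴  ⇒  T⁴ = αS/(ε·1σ).
T⁴ = 0.670·9070/(0.54·1·5.67×10⁻⁸) = 1.985×10¹¹ K⁴.
T = (1.985×10¹¹)^(1/4).

T ≈ 667 K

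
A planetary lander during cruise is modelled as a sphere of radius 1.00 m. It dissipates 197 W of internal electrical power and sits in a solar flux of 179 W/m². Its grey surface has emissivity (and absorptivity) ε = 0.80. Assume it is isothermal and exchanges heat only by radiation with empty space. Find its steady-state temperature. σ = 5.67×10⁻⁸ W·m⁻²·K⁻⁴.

At steady state, absorbed solar power + internal power = radiated power.
Absorbed: α·S·A_cross = 0.80·179·3.142 = 449.9 W (cross-section πr²).
Total input = 449.9 + 197 = 646.9 W.
Radiated: εσ·A_surf·T⁴ with A_surf = 4πr² = 12.57 m².
T⁴ = 646.9/(0.80·5.67×10⁻⁸·12.57) = 1.135×10⁹ K⁴.

T ≈ 184 K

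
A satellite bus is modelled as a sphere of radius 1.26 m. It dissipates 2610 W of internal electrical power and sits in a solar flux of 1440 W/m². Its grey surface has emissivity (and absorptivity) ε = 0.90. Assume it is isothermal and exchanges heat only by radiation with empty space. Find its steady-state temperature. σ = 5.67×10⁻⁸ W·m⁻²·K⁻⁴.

T ≈ 307 K

At steady state, absorbed solar power + internal power = radiated power.
Absorbed: α·S·A_cross = 0.90·1440·4.988 = 6464 W (cross-section πr²).
Total input = 6464 + 2610 = 9074 W.
Radiated: εσ·A_surf·T⁴ with A_surf = 4πr² = 19.95 m².
T⁴ = 9074/(0.90·5.67×10⁻⁸·19.95) = 8.913×10⁹ K⁴.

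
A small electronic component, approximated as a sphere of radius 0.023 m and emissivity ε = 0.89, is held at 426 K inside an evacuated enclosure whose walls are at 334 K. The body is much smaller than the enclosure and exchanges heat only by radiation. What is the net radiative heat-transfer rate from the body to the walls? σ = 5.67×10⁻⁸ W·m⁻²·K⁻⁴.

For a small grey body in a large enclosure: P_net = εσA(T_body⁴ − T_wall⁴).
A = 4πr² = 0.006648 m²; T_body⁴ − T_wall⁴ = 3.293×10¹⁰ − 1.244×10¹⁰ = 2.049×10¹⁰ K⁴.
|P_net| = 0.89·5.67×10⁻⁸·0.006648·2.049×10¹⁰.

P_net ≈ 6.87 W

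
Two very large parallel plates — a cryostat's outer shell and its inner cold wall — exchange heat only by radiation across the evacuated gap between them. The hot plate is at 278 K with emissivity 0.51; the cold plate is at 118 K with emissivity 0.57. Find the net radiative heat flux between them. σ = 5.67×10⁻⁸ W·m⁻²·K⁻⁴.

q ≈ 121 W/m²

For two infinite grey parallel plates, q = σ(T₁⁴ − T₂⁴)/(1/ε₁ + 1/ε₂ − 1).
T₁⁴ − T₂⁴ = 5.973×10⁹ − 1.939×10⁸ = 5.779×10⁹ K⁴.
1/ε₁ + 1/ε₂ − 1 = 1.961 + 1.754 − 1 = 2.715.
q = 5.67×10⁻⁸ × 5.779×10⁹ / 2.715.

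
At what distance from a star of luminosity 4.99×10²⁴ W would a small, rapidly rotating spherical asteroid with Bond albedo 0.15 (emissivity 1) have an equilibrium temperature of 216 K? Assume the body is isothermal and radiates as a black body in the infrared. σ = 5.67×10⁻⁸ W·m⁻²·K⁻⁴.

d ≈ 2.61×10¹⁰ m

For an isothermal black-emitting sphere, (1−a)S·πr² = σ·4πr²·T⁴ ⇒ S = 4σT⁴/(1−a).
S = 4·5.67×10⁻⁸·(216)⁴/0.850 = 580.8 W/m².
Flux falls as S = L/(4πd²), so d = √(L/(4πS)) = √(4.99×10²⁴/(4π·580.8)).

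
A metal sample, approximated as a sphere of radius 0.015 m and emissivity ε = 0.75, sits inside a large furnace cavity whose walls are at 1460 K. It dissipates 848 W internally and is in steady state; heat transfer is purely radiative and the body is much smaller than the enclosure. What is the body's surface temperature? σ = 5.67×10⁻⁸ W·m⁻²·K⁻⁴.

For a small grey body in a large enclosure, net radiated power = εσA(T⁴ − T_w⁴).
Steady state: P = εσA(T⁴ − T_w⁴) with A = 4πr² = 0.002827 m².
T⁴ = P/(εσA) + T_w⁴ = 848/(0.75·5.67×10⁻⁸·0.002827) + (1460)⁴
    = 7.053×10¹² + 4.544×10¹² = 1.160×10¹³ K⁴.

T ≈ 1850 K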